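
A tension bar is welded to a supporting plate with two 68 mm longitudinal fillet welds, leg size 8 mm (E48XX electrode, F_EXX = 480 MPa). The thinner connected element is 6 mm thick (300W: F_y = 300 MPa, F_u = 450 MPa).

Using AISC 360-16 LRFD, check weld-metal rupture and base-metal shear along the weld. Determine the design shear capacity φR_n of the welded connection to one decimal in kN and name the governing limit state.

Weld metal: throat = 0.707×8 = 5.656 mm, L = 2×68 = 136 mm. φR_n = 0.75 × 0.6 × 480 × 5.656 × 136 = 166.2 kN.
Base metal shear (6 mm plate): yield φR_n = 1.0×0.6×300×6×136 = 146.9 kN; rupture φR_n = 0.75×0.6×450×6×136 = 165.2 kN; take 146.9 kN (yield).
Governing: min(166.2, 146.9) = 146.9 kN → base-metal shear.

146.9 kN (base-metal shear governs)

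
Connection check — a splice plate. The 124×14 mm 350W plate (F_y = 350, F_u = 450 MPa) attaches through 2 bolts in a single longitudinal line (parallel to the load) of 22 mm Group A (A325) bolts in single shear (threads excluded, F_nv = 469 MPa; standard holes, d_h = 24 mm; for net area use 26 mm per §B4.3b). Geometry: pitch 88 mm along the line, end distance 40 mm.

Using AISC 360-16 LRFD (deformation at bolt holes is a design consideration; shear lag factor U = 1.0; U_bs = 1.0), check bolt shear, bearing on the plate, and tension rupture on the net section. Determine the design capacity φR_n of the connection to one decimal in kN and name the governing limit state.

Bolt shear: A_b = π(22)²/4 = 380.13 mm². φR_n = 0.75 × 469 × 380.13 × 2 × 1 = 267.4 kN.
Bearing (14 mm plate, F_u = 450 MPa): end bolts L_c = 40 − 24/2 = 28, R_n = min(1.2×28×14×450, 2.4×22×14×450) = 211.68 kN/bolt; interior L_c = 88 − 24 = 64, R_n = 332.64 kN/bolt. φR_n = 0.75 × (1×211.68 + 1×332.64) = 408.2 kN.
Tension rupture (net): A_n = (124 − 1×26)×14 = 1372 mm² (U = 1.0, A_e = A_n). φR_n = 0.75 × 450 × 1372 = 463.1 kN.
Governing: min(267.4, 408.2, 463.1) = 267.4 kN → bolt shear.

267.4 kN (bolt shear governs)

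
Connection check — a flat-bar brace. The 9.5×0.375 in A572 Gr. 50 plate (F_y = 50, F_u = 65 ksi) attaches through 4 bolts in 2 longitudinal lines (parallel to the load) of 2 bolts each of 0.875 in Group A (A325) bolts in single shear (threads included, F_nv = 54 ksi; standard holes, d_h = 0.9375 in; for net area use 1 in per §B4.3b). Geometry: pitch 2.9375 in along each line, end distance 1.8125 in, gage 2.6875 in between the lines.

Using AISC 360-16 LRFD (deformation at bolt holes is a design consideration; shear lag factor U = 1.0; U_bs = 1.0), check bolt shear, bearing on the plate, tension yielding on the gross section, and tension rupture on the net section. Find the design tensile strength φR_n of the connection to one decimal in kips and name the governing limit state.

Bolt shear: A_b = π(0.875)²/4 = 0.60132 in². φR_n = 0.75 × 54 × 0.60132 × 4 × 1 = 97.4 kips.
Bearing (0.375 in plate, F_u = 65 ksi): end bolts L_c = 1.8125 − 0.9375/2 = 1.34375, R_n = min(1.2×1.34375×0.375×65, 2.4×0.875×0.375×65) = 39.305 kips/bolt; interior L_c = 2.9375 − 0.9375 = 2, R_n = 51.188 kips/bolt. φR_n = 0.75 × (2×39.305 + 2×51.188) = 135.7 kips.
Tension yield (gross): A_g = 9.5×0.375 = 3.5625 in². φR_n = 0.90 × 50 × 3.5625 = 160.3 kips.
Tension rupture (net): A_n = (9.5 − 2×1)×0.375 = 2.8125 in² (U = 1.0, A_e = A_n). φR_n = 0.75 × 65 × 2.8125 = 137.1 kips.
Governing: min(97.4, 135.7, 160.3, 137.1) = 97.4 kips → bolt shear.

97.4 kips (bolt shear governs)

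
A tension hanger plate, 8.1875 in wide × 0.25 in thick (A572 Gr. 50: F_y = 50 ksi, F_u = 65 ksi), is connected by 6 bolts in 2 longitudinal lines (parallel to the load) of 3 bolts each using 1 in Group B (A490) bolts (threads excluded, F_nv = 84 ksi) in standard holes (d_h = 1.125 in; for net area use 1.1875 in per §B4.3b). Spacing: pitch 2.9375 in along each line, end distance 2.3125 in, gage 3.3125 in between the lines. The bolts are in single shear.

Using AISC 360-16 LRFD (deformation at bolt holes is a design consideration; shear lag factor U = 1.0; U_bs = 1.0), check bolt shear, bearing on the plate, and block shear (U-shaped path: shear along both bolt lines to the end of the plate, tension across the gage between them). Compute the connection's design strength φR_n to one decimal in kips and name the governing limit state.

Bolt shear: A_b = π(1)²/4 = 0.7854 in². φR_n = 0.75 × 84 × 0.7854 × 6 × 1 = 296.9 kips.
Bearing (0.25 in plate, F_u = 65 ksi): end bolts L_c = 2.3125 − 1.125/2 = 1.75, R_n = min(1.2×1.75×0.25×65, 2.4×1×0.25×65) = 34.125 kips/bolt; interior L_c = 2.9375 − 1.125 = 1.8125, R_n = 35.344 kips/bolt. φR_n = 0.75 × (2×34.125 + 4×35.344) = 157.2 kips.
Block shear: shear path 2×[2.3125+2×2.9375] = 2×8.1875 in, A_gv = 4.0938, A_nv = 2×(8.1875 − 2.5×1.1875)×0.25 = 2.6094 in²; tension across gage: (3.3125 − 1×1.1875)×0.25 = 0.53125 in². R_n = min(0.6×65×2.6094, 0.6×50×4.0938) + 1.0×65×0.53125 = min(101.77, 122.81) + 34.531 = 136.3 kips. φR_n = 0.75 × 136.3 = 102.2 kips.
Governing: min(296.9, 157.2, 102.2) = 102.2 kips → block shear.

102.2 kips (block shear governs)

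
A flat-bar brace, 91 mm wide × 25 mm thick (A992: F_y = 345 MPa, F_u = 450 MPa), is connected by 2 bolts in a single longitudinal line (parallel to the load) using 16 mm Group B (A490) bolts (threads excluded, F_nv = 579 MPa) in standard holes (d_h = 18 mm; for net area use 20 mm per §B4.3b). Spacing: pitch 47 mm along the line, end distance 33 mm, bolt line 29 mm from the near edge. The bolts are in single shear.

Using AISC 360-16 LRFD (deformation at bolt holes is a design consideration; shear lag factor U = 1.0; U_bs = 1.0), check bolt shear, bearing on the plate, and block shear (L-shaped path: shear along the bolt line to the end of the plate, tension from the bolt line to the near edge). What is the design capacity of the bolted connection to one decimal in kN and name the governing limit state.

174.6 kN (bolt shear governs)

Bolt shear: A_b = π(16)²/4 = 201.06 mm². φR_n = 0.75 × 579 × 201.06 × 2 × 1 = 174.6 kN.
Bearing (25 mm plate, F_u = 450 MPa): end bolts L_c = 33 − 18/2 = 24, R_n = min(1.2×24×25×450, 2.4×16×25×450) = 324 kN/bolt; interior L_c = 47 − 18 = 29, R_n = 391.5 kN/bolt. φR_n = 0.75 × (1×324 + 1×391.5) = 536.6 kN.
Block shear: shear path 1×[33+1×47] = 1×80 mm, A_gv = 2000, A_nv = 1×(80 − 1.5×20)×25 = 1250 mm²; tension to near edge: (29 − 0.5×20)×25 = 475 mm². R_n = min(0.6×450×1250, 0.6×345×2000) + 1.0×450×475 = min(337.5, 414) + 213.75 = 551.25 kN. φR_n = 0.75 × 551.25 = 413.4 kN.
Governing: min(174.6, 536.6, 413.4) = 174.6 kN → bolt shear.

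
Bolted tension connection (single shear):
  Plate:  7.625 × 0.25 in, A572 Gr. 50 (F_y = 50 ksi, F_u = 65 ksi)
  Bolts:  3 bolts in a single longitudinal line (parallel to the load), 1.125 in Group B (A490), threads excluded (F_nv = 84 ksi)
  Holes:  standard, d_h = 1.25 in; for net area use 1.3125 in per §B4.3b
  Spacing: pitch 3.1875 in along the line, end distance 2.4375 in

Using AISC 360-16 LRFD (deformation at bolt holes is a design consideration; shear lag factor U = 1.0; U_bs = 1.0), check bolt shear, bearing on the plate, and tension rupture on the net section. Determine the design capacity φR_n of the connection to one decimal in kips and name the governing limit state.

Bolt shear: A_b = π(1.125)²/4 = 0.99402 in². φR_n = 0.75 × 84 × 0.99402 × 3 × 1 = 187.9 kips.
Bearing (0.25 in plate, F_u = 65 ksi): end bolts L_c = 2.4375 − 1.25/2 = 1.8125, R_n = min(1.2×1.8125×0.25×65, 2.4×1.125×0.25×65) = 35.344 kips/bolt; interior L_c = 3.1875 − 1.25 = 1.9375, R_n = 37.781 kips/bolt. φR_n = 0.75 × (1×35.344 + 2×37.781) = 83.2 kips.
Tension rupture (net): A_n = (7.625 − 1×1.3125)×0.25 = 1.5781 in² (U = 1.0, A_e = A_n). φR_n = 0.75 × 65 × 1.5781 = 76.9 kips.
Governing: min(187.9, 83.2, 76.9) = 76.9 kips → net-section rupture.

76.9 kips (net-section rupture governs)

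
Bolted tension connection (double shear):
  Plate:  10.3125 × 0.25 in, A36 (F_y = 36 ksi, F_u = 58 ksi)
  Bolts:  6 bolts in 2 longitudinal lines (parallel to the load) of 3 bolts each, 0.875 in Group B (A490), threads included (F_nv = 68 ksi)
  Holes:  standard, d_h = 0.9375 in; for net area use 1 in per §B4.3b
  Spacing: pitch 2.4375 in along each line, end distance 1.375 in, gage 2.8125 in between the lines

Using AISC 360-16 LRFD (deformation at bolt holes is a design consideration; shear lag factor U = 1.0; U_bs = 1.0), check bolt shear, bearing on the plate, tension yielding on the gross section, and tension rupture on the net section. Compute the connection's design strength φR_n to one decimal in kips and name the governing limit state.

83.5 kips (gross-section yield governs)

Bolt shear: A_b = π(0.875)²/4 = 0.60132 in². φR_n = 0.75 × 68 × 0.60132 × 6 × 2 = 368.0 kips.
Bearing (0.25 in plate, F_u = 58 ksi): end bolts L_c = 1.375 − 0.9375/2 = 0.90625, R_n = min(1.2×0.90625×0.25×58, 2.4×0.875×0.25×58) = 15.769 kips/bolt; interior L_c = 2.4375 − 0.9375 = 1.5, R_n = 26.1 kips/bolt. φR_n = 0.75 × (2×15.769 + 4×26.1) = 102.0 kips.
Tension yield (gross): A_g = 10.3125×0.25 = 2.5781 in². φR_n = 0.90 × 36 × 2.5781 = 83.5 kips.
Tension rupture (net): A_n = (10.3125 − 2×1)×0.25 = 2.0781 in² (U = 1.0, A_e = A_n). φR_n = 0.75 × 58 × 2.0781 = 90.4 kips.
Governing: min(368.0, 102.0, 83.5, 90.4) = 83.5 kips → gross-section yield.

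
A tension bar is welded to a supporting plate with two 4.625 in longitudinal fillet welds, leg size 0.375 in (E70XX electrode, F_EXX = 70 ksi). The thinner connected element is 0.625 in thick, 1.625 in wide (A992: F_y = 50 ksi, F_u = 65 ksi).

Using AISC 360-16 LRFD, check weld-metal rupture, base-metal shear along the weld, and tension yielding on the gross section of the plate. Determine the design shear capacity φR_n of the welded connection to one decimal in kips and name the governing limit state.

Weld metal: throat = 0.707×0.375 = 0.26513 in, L = 2×4.625 = 9.25 in. φR_n = 0.75 × 0.6 × 70 × 0.26513 × 9.25 = 77.3 kips.
Base metal shear (0.625 in plate): yield φR_n = 1.0×0.6×50×0.625×9.25 = 173.4 kips; rupture φR_n = 0.75×0.6×65×0.625×9.25 = 169.1 kips; take 169.1 kips (rupture).
Tension yield (gross): A_g = 1.625×0.625 = 1.0156 in². φR_n = 0.90 × 50 × 1.0156 = 45.7 kips.
Governing: min(77.3, 169.1, 45.7) = 45.7 kips → gross-section yield.

45.7 kips (gross-section yield governs)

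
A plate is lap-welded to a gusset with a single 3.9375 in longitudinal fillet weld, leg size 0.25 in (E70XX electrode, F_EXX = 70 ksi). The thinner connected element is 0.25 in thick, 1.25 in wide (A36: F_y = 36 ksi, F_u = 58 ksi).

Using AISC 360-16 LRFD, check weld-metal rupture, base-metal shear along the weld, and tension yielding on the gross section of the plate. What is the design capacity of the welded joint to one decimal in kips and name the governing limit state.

10.1 kips (gross-section yield governs)

Weld metal: throat = 0.707×0.25 = 0.17675 in, L = 3.9375 in. φR_n = 0.75 × 0.6 × 70 × 0.17675 × 3.9375 = 21.9 kips.
Base metal shear (0.25 in plate): yield φR_n = 1.0×0.6×36×0.25×3.9375 = 21.3 kips; rupture φR_n = 0.75×0.6×58×0.25×3.9375 = 25.7 kips; take 21.3 kips (yield).
Tension yield (gross): A_g = 1.25×0.25 = 0.3125 in². φR_n = 0.90 × 36 × 0.3125 = 10.1 kips.
Governing: min(21.9, 21.3, 10.1) = 10.1 kips → gross-section yield.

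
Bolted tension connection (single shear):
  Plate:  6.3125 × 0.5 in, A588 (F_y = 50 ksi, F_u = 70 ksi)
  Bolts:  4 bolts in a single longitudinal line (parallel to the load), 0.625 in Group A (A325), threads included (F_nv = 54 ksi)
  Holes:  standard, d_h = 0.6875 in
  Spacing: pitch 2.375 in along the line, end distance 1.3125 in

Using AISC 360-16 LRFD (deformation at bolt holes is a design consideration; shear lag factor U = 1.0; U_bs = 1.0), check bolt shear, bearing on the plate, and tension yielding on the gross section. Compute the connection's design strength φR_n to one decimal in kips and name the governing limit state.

Bolt shear: A_b = π(0.625)²/4 = 0.3068 in². φR_n = 0.75 × 54 × 0.3068 × 4 × 1 = 49.7 kips.
Bearing (0.5 in plate, F_u = 70 ksi): end bolts L_c = 1.3125 − 0.6875/2 = 0.96875, R_n = min(1.2×0.96875×0.5×70, 2.4×0.625×0.5×70) = 40.688 kips/bolt; interior L_c = 2.375 − 0.6875 = 1.6875, R_n = 52.5 kips/bolt. φR_n = 0.75 × (1×40.688 + 3×52.5) = 148.6 kips.
Tension yield (gross): A_g = 6.3125×0.5 = 3.1563 in². φR_n = 0.90 × 50 × 3.1563 = 142.0 kips.
Governing: min(49.7, 148.6, 142.0) = 49.7 kips → bolt shear.

49.7 kips (bolt shear governs)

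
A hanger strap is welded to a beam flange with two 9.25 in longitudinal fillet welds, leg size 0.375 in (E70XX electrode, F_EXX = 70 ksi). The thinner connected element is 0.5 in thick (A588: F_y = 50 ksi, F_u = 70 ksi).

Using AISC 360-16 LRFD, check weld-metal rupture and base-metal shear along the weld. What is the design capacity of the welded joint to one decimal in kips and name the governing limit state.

154.5 kips (weld metal governs)

Weld metal: throat = 0.707×0.375 = 0.26513 in, L = 2×9.25 = 18.5 in. φR_n = 0.75 × 0.6 × 70 × 0.26513 × 18.5 = 154.5 kips.
Base metal shear (0.5 in plate): yield φR_n = 1.0×0.6×50×0.5×18.5 = 277.5 kips; rupture φR_n = 0.75×0.6×70×0.5×18.5 = 291.4 kips; take 277.5 kips (yield).
Governing: min(154.5, 277.5) = 154.5 kips → weld metal.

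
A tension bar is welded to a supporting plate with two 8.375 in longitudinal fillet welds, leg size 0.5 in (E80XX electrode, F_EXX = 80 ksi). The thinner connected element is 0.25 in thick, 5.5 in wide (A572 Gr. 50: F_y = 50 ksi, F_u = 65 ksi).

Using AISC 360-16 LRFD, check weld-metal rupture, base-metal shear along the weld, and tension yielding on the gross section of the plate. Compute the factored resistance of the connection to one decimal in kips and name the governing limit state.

61.9 kips (gross-section yield governs)

Weld metal: throat = 0.707×0.5 = 0.3535 in, L = 2×8.375 = 16.75 in. φR_n = 0.75 × 0.6 × 80 × 0.3535 × 16.75 = 213.2 kips.
Base metal shear (0.25 in plate): yield φR_n = 1.0×0.6×50×0.25×16.75 = 125.6 kips; rupture φR_n = 0.75×0.6×65×0.25×16.75 = 122.5 kips; take 122.5 kips (rupture).
Tension yield (gross): A_g = 5.5×0.25 = 1.375 in². φR_n = 0.90 × 50 × 1.375 = 61.9 kips.
Governing: min(213.2, 122.5, 61.9) = 61.9 kips → gross-section yield.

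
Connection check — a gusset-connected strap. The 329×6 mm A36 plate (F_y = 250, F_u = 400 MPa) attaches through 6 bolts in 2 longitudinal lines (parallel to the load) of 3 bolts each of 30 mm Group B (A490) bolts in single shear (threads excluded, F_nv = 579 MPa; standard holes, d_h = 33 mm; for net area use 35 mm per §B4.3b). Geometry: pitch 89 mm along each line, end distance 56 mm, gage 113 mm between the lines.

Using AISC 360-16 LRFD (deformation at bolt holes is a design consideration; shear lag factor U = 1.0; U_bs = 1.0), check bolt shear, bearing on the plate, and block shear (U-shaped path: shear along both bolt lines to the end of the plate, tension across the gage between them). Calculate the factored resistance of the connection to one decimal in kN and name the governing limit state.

Bolt shear: A_b = π(30)²/4 = 706.86 mm². φR_n = 0.75 × 579 × 706.86 × 6 × 1 = 1841.7 kN.
Bearing (6 mm plate, F_u = 400 MPa): end bolts L_c = 56 − 33/2 = 39.5, R_n = min(1.2×39.5×6×400, 2.4×30×6×400) = 113.76 kN/bolt; interior L_c = 89 − 33 = 56, R_n = 161.28 kN/bolt. φR_n = 0.75 × (2×113.76 + 4×161.28) = 654.5 kN.
Block shear: shear path 2×[56+2×89] = 2×234 mm, A_gv = 2808, A_nv = 2×(234 − 2.5×35)×6 = 1758 mm²; tension across gage: (113 − 1×35)×6 = 468 mm². R_n = min(0.6×400×1758, 0.6×250×2808) + 1.0×400×468 = min(421.92, 421.2) + 187.2 = 608.4 kN. φR_n = 0.75 × 608.4 = 456.3 kN.
Governing: min(1841.7, 654.5, 456.3) = 456.3 kN → block shear.

456.3 kN (block shear governs)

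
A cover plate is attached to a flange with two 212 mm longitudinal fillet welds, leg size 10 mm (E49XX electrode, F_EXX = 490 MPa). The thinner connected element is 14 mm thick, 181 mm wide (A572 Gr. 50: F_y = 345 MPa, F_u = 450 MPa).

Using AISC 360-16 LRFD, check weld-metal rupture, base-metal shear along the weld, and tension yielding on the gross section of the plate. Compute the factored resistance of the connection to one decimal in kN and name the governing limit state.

661.0 kN (weld metal governs)

Weld metal: throat = 0.707×10 = 7.07 mm, L = 2×212 = 424 mm. φR_n = 0.75 × 0.6 × 490 × 7.07 × 424 = 661.0 kN.
Base metal shear (14 mm plate): yield φR_n = 1.0×0.6×345×14×424 = 1228.8 kN; rupture φR_n = 0.75×0.6×450×14×424 = 1202.0 kN; take 1202.0 kN (rupture).
Tension yield (gross): A_g = 181×14 = 2534 mm². φR_n = 0.90 × 345 × 2534 = 786.8 kN.
Governing: min(661.0, 1202.0, 786.8) = 661.0 kN → weld metal.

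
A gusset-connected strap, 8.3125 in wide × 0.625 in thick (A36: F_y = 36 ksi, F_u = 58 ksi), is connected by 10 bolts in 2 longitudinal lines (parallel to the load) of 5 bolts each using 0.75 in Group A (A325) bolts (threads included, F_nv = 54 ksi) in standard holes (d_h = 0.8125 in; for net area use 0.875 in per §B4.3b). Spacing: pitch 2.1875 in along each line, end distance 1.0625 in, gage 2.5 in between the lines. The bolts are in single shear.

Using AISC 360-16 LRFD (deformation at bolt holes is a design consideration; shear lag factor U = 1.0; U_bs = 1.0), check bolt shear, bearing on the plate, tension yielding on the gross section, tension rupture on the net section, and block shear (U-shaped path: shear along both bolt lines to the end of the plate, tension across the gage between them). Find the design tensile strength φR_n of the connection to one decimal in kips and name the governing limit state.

Bolt shear: A_b = π(0.75)²/4 = 0.44179 in². φR_n = 0.75 × 54 × 0.44179 × 10 × 1 = 178.9 kips.
Bearing (0.625 in plate, F_u = 58 ksi): end bolts L_c = 1.0625 − 0.8125/2 = 0.65625, R_n = min(1.2×0.65625×0.625×58, 2.4×0.75×0.625×58) = 28.547 kips/bolt; interior L_c = 2.1875 − 0.8125 = 1.375, R_n = 59.813 kips/bolt. φR_n = 0.75 × (2×28.547 + 8×59.813) = 401.7 kips.
Tension yield (gross): A_g = 8.3125×0.625 = 5.1953 in². φR_n = 0.90 × 36 × 5.1953 = 168.3 kips.
Tension rupture (net): A_n = (8.3125 − 2×0.875)×0.625 = 4.1016 in² (U = 1.0, A_e = A_n). φR_n = 0.75 × 58 × 4.1016 = 178.4 kips.
Block shear: shear path 2×[1.0625+4×2.1875] = 2×9.8125 in, A_gv = 12.266, A_nv = 2×(9.8125 − 4.5×0.875)×0.625 = 7.3438 in²; tension across gage: (2.5 − 1×0.875)×0.625 = 1.0156 in². R_n = min(0.6×58×7.3438, 0.6×36×12.266) + 1.0×58×1.0156 = min(255.56, 264.95) + 58.905 = 314.47 kips. φR_n = 0.75 × 314.47 = 235.9 kips.
Governing: min(178.9, 401.7, 168.3, 178.4, 235.9) = 168.3 kips → gross-section yield.

168.3 kips (gross-section yield governs)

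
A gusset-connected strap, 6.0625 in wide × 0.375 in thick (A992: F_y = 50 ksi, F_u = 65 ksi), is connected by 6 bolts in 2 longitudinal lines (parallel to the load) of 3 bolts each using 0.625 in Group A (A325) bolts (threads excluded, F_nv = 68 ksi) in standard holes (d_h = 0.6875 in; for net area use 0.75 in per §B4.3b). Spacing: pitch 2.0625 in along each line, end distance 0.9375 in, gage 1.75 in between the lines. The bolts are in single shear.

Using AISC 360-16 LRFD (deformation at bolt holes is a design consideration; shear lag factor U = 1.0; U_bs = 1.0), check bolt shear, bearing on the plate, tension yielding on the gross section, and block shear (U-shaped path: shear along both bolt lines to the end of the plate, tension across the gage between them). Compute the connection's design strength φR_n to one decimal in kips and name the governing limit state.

88.2 kips (block shear governs)

Bolt shear: A_b = π(0.625)²/4 = 0.3068 in². φR_n = 0.75 × 68 × 0.3068 × 6 × 1 = 93.9 kips.
Bearing (0.375 in plate, F_u = 65 ksi): end bolts L_c = 0.9375 − 0.6875/2 = 0.59375, R_n = min(1.2×0.59375×0.375×65, 2.4×0.625×0.375×65) = 17.367 kips/bolt; interior L_c = 2.0625 − 0.6875 = 1.375, R_n = 36.563 kips/bolt. φR_n = 0.75 × (2×17.367 + 4×36.563) = 135.7 kips.
Tension yield (gross): A_g = 6.0625×0.375 = 2.2734 in². φR_n = 0.90 × 50 × 2.2734 = 102.3 kips.
Block shear: shear path 2×[0.9375+2×2.0625] = 2×5.0625 in, A_gv = 3.7969, A_nv = 2×(5.0625 − 2.5×0.75)×0.375 = 2.3906 in²; tension across gage: (1.75 − 1×0.75)×0.375 = 0.375 in². R_n = min(0.6×65×2.3906, 0.6×50×3.7969) + 1.0×65×0.375 = min(93.233, 113.91) + 24.375 = 117.61 kips. φR_n = 0.75 × 117.61 = 88.2 kips.
Governing: min(93.9, 135.7, 102.3, 88.2) = 88.2 kips → block shear.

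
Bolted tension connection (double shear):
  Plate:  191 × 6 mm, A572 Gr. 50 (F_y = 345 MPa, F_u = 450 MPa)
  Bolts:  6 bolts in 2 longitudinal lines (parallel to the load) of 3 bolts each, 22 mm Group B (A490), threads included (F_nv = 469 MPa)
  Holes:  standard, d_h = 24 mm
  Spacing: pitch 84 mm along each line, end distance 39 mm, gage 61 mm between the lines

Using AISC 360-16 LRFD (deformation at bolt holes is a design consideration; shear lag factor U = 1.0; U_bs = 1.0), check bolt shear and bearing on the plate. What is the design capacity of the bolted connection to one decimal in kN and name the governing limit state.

Bolt shear: A_b = π(22)²/4 = 380.13 mm². φR_n = 0.75 × 469 × 380.13 × 6 × 2 = 1604.5 kN.
Bearing (6 mm plate, F_u = 450 MPa): end bolts L_c = 39 − 24/2 = 27, R_n = min(1.2×27×6×450, 2.4×22×6×450) = 87.48 kN/bolt; interior L_c = 84 − 24 = 60, R_n = 142.56 kN/bolt. φR_n = 0.75 × (2×87.48 + 4×142.56) = 558.9 kN.
Governing: min(1604.5, 558.9) = 558.9 kN → bearing.

558.9 kN (bearing governs)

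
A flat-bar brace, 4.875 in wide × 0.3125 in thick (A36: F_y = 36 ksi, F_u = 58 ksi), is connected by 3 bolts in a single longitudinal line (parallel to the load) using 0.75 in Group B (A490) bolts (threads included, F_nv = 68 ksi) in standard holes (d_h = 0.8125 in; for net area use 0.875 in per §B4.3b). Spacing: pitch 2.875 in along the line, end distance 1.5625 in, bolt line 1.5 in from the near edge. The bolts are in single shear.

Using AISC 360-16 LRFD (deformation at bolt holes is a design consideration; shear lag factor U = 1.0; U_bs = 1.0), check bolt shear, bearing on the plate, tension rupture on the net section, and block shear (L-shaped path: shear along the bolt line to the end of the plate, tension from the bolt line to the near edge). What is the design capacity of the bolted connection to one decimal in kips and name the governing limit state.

Bolt shear: A_b = π(0.75)²/4 = 0.44179 in². φR_n = 0.75 × 68 × 0.44179 × 3 × 1 = 67.6 kips.
Bearing (0.3125 in plate, F_u = 58 ksi): end bolts L_c = 1.5625 − 0.8125/2 = 1.15625, R_n = min(1.2×1.15625×0.3125×58, 2.4×0.75×0.3125×58) = 25.148 kips/bolt; interior L_c = 2.875 − 0.8125 = 2.0625, R_n = 32.625 kips/bolt. φR_n = 0.75 × (1×25.148 + 2×32.625) = 67.8 kips.
Tension rupture (net): A_n = (4.875 − 1×0.875)×0.3125 = 1.25 in² (U = 1.0, A_e = A_n). φR_n = 0.75 × 58 × 1.25 = 54.4 kips.
Block shear: shear path 1×[1.5625+2×2.875] = 1×7.3125 in, A_gv = 2.2852, A_nv = 1×(7.3125 − 2.5×0.875)×0.3125 = 1.6016 in²; tension to near edge: (1.5 − 0.5×0.875)×0.3125 = 0.33203 in². R_n = min(0.6×58×1.6016, 0.6×36×2.2852) + 1.0×58×0.33203 = min(55.736, 49.36) + 19.258 = 68.618 kips. φR_n = 0.75 × 68.618 = 51.5 kips.
Governing: min(67.6, 67.8, 54.4, 51.5) = 51.5 kips → block shear.

51.5 kips (block shear governs)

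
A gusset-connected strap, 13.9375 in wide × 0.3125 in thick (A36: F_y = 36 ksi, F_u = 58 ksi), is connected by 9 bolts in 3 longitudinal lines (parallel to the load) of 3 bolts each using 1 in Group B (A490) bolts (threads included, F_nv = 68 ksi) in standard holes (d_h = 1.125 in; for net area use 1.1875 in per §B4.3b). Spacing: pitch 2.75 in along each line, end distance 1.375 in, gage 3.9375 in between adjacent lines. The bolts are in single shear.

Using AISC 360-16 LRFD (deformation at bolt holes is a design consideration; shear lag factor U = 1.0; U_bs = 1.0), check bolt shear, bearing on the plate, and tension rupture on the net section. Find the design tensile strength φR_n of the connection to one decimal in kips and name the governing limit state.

141.0 kips (net-section rupture governs)

Bolt shear: A_b = π(1)²/4 = 0.7854 in². φR_n = 0.75 × 68 × 0.7854 × 9 × 1 = 360.5 kips.
Bearing (0.3125 in plate, F_u = 58 ksi): end bolts L_c = 1.375 − 1.125/2 = 0.8125, R_n = min(1.2×0.8125×0.3125×58, 2.4×1×0.3125×58) = 17.672 kips/bolt; interior L_c = 2.75 − 1.125 = 1.625, R_n = 35.344 kips/bolt. φR_n = 0.75 × (3×17.672 + 6×35.344) = 198.8 kips.
Tension rupture (net): A_n = (13.9375 − 3×1.1875)×0.3125 = 3.2422 in² (U = 1.0, A_e = A_n). φR_n = 0.75 × 58 × 3.2422 = 141.0 kips.
Governing: min(360.5, 198.8, 141.0) = 141.0 kips → net-section rupture.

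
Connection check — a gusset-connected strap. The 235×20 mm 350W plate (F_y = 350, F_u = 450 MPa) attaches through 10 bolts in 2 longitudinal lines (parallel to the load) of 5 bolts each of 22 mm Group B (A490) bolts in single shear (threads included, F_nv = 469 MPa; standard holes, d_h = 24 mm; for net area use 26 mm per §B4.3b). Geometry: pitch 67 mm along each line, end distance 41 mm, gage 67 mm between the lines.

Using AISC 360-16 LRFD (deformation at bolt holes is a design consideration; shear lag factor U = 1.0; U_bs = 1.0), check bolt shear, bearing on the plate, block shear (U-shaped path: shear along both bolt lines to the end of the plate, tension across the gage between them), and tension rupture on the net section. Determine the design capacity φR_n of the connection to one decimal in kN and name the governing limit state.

1235.3 kN (net-section rupture governs)

Bolt shear: A_b = π(22)²/4 = 380.13 mm². φR_n = 0.75 × 469 × 380.13 × 10 × 1 = 1337.1 kN.
Bearing (20 mm plate, F_u = 450 MPa): end bolts L_c = 41 − 24/2 = 29, R_n = min(1.2×29×20×450, 2.4×22×20×450) = 313.2 kN/bolt; interior L_c = 67 − 24 = 43, R_n = 464.4 kN/bolt. φR_n = 0.75 × (2×313.2 + 8×464.4) = 3256.2 kN.
Block shear: shear path 2×[41+4×67] = 2×309 mm, A_gv = 12360, A_nv = 2×(309 − 4.5×26)×20 = 7680 mm²; tension across gage: (67 − 1×26)×20 = 820 mm². R_n = min(0.6×450×7680, 0.6×350×12360) + 1.0×450×820 = min(2073.6, 2595.6) + 369 = 2442.6 kN. φR_n = 0.75 × 2442.6 = 1832.0 kN.
Tension rupture (net): A_n = (235 − 2×26)×20 = 3660 mm² (U = 1.0, A_e = A_n). φR_n = 0.75 × 450 × 3660 = 1235.3 kN.
Governing: min(1337.1, 3256.2, 1832.0, 1235.3) = 1235.3 kN → net-section rupture.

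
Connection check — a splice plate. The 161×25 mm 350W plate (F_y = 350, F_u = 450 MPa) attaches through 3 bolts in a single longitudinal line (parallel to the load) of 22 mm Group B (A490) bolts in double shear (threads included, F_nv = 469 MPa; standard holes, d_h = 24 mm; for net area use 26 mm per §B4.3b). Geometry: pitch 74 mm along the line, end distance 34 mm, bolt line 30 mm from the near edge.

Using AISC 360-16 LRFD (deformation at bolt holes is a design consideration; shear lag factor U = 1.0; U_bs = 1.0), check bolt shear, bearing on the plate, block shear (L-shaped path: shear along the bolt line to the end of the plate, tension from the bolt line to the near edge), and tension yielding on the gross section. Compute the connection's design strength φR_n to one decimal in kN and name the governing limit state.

735.8 kN (block shear governs)

Bolt shear: A_b = π(22)²/4 = 380.13 mm². φR_n = 0.75 × 469 × 380.13 × 3 × 2 = 802.3 kN.
Bearing (25 mm plate, F_u = 450 MPa): end bolts L_c = 34 − 24/2 = 22, R_n = min(1.2×22×25×450, 2.4×22×25×450) = 297 kN/bolt; interior L_c = 74 − 24 = 50, R_n = 594 kN/bolt. φR_n = 0.75 × (1×297 + 2×594) = 1113.8 kN.
Block shear: shear path 1×[34+2×74] = 1×182 mm, A_gv = 4550, A_nv = 1×(182 − 2.5×26)×25 = 2925 mm²; tension to near edge: (30 − 0.5×26)×25 = 425 mm². R_n = min(0.6×450×2925, 0.6×350×4550) + 1.0×450×425 = min(789.75, 955.5) + 191.25 = 981 kN. φR_n = 0.75 × 981 = 735.8 kN.
Tension yield (gross): A_g = 161×25 = 4025 mm². φR_n = 0.90 × 350 × 4025 = 1267.9 kN.
Governing: min(802.3, 1113.8, 735.8, 1267.9) = 735.8 kN → block shear.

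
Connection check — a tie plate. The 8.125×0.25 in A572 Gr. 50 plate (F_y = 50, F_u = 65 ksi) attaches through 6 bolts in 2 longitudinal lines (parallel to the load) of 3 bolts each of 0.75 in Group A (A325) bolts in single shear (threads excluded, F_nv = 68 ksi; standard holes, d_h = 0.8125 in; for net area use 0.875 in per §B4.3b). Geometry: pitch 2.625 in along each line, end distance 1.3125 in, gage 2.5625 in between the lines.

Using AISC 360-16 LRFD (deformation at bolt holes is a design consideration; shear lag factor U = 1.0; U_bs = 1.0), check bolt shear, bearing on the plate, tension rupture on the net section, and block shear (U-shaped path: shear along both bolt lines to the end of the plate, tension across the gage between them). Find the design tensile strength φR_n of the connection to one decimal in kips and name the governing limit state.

77.7 kips (net-section rupture governs)

Bolt shear: A_b = π(0.75)²/4 = 0.44179 in². φR_n = 0.75 × 68 × 0.44179 × 6 × 1 = 135.2 kips.
Bearing (0.25 in plate, F_u = 65 ksi): end bolts L_c = 1.3125 − 0.8125/2 = 0.90625, R_n = min(1.2×0.90625×0.25×65, 2.4×0.75×0.25×65) = 17.672 kips/bolt; interior L_c = 2.625 − 0.8125 = 1.8125, R_n = 29.25 kips/bolt. φR_n = 0.75 × (2×17.672 + 4×29.25) = 114.3 kips.
Tension rupture (net): A_n = (8.125 − 2×0.875)×0.25 = 1.5938 in² (U = 1.0, A_e = A_n). φR_n = 0.75 × 65 × 1.5938 = 77.7 kips.
Block shear: shear path 2×[1.3125+2×2.625] = 2×6.5625 in, A_gv = 3.2813, A_nv = 2×(6.5625 − 2.5×0.875)×0.25 = 2.1875 in²; tension across gage: (2.5625 − 1×0.875)×0.25 = 0.42188 in². R_n = min(0.6×65×2.1875, 0.6×50×3.2813) + 1.0×65×0.42188 = min(85.313, 98.439) + 27.422 = 112.74 kips. φR_n = 0.75 × 112.74 = 84.6 kips.
Governing: min(135.2, 114.3, 77.7, 84.6) = 77.7 kips → net-section rupture.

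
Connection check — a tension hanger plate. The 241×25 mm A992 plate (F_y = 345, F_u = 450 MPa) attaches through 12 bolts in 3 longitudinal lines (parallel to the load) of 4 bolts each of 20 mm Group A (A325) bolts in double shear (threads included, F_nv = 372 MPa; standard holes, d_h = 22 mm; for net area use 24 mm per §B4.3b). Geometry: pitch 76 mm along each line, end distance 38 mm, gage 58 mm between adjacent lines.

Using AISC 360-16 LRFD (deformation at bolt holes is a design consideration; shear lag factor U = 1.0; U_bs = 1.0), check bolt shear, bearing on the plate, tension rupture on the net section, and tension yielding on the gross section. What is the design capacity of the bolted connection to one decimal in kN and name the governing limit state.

Bolt shear: A_b = π(20)²/4 = 314.16 mm². φR_n = 0.75 × 372 × 314.16 × 12 × 2 = 2103.6 kN.
Bearing (25 mm plate, F_u = 450 MPa): end bolts L_c = 38 − 22/2 = 27, R_n = min(1.2×27×25×450, 2.4×20×25×450) = 364.5 kN/bolt; interior L_c = 76 − 22 = 54, R_n = 540 kN/bolt. φR_n = 0.75 × (3×364.5 + 9×540) = 4465.1 kN.
Tension rupture (net): A_n = (241 − 3×24)×25 = 4225 mm² (U = 1.0, A_e = A_n). φR_n = 0.75 × 450 × 4225 = 1425.9 kN.
Tension yield (gross): A_g = 241×25 = 6025 mm². φR_n = 0.90 × 345 × 6025 = 1870.8 kN.
Governing: min(2103.6, 4465.1, 1425.9, 1870.8) = 1425.9 kN → net-section rupture.

1425.9 kN (net-section rupture governs)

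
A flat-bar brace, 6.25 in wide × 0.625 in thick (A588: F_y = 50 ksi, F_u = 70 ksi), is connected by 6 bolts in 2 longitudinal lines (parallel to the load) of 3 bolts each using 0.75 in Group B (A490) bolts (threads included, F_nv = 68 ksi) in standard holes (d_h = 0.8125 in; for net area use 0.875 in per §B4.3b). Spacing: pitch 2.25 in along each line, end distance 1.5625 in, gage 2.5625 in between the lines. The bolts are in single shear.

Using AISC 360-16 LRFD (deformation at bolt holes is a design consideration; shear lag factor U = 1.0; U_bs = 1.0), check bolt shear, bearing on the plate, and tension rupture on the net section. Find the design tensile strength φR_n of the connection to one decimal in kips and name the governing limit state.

Bolt shear: A_b = π(0.75)²/4 = 0.44179 in². φR_n = 0.75 × 68 × 0.44179 × 6 × 1 = 135.2 kips.
Bearing (0.625 in plate, F_u = 70 ksi): end bolts L_c = 1.5625 − 0.8125/2 = 1.15625, R_n = min(1.2×1.15625×0.625×70, 2.4×0.75×0.625×70) = 60.703 kips/bolt; interior L_c = 2.25 − 0.8125 = 1.4375, R_n = 75.469 kips/bolt. φR_n = 0.75 × (2×60.703 + 4×75.469) = 317.5 kips.
Tension rupture (net): A_n = (6.25 − 2×0.875)×0.625 = 2.8125 in² (U = 1.0, A_e = A_n). φR_n = 0.75 × 70 × 2.8125 = 147.7 kips.
Governing: min(135.2, 317.5, 147.7) = 135.2 kips → bolt shear.

135.2 kips (bolt shear governs)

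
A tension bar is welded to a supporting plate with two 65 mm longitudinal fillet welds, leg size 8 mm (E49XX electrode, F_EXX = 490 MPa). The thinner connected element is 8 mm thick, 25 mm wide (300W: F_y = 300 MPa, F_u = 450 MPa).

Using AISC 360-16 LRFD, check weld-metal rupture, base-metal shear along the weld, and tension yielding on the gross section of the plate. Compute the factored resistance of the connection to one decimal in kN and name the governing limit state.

54.0 kN (gross-section yield governs)

Weld metal: throat = 0.707×8 = 5.656 mm, L = 2×65 = 130 mm. φR_n = 0.75 × 0.6 × 490 × 5.656 × 130 = 162.1 kN.
Base metal shear (8 mm plate): yield φR_n = 1.0×0.6×300×8×130 = 187.2 kN; rupture φR_n = 0.75×0.6×450×8×130 = 210.6 kN; take 187.2 kN (yield).
Tension yield (gross): A_g = 25×8 = 200 mm². φR_n = 0.90 × 300 × 200 = 54.0 kN.
Governing: min(162.1, 187.2, 54.0) = 54.0 kN → gross-section yield.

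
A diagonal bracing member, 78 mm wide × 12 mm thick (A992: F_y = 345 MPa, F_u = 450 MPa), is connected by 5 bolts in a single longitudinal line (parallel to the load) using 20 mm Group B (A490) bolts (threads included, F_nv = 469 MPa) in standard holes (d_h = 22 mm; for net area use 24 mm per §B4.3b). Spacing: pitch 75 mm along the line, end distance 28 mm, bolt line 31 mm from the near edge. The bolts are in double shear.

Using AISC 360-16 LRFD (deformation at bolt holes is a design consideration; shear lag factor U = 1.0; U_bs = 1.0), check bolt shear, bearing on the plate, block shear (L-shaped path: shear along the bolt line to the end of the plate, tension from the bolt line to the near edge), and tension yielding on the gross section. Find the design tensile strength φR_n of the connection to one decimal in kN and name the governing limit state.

Bolt shear: A_b = π(20)²/4 = 314.16 mm². φR_n = 0.75 × 469 × 314.16 × 5 × 2 = 1105.1 kN.
Bearing (12 mm plate, F_u = 450 MPa): end bolts L_c = 28 − 22/2 = 17, R_n = min(1.2×17×12×450, 2.4×20×12×450) = 110.16 kN/bolt; interior L_c = 75 − 22 = 53, R_n = 259.2 kN/bolt. φR_n = 0.75 × (1×110.16 + 4×259.2) = 860.2 kN.
Block shear: shear path 1×[28+4×75] = 1×328 mm, A_gv = 3936, A_nv = 1×(328 − 4.5×24)×12 = 2640 mm²; tension to near edge: (31 − 0.5×24)×12 = 228 mm². R_n = min(0.6×450×2640, 0.6×345×3936) + 1.0×450×228 = min(712.8, 814.75) + 102.6 = 815.4 kN. φR_n = 0.75 × 815.4 = 611.6 kN.
Tension yield (gross): A_g = 78×12 = 936 mm². φR_n = 0.90 × 345 × 936 = 290.6 kN.
Governing: min(1105.1, 860.2, 611.6, 290.6) = 290.6 kN → gross-section yield.

290.6 kN (gross-section yield governs)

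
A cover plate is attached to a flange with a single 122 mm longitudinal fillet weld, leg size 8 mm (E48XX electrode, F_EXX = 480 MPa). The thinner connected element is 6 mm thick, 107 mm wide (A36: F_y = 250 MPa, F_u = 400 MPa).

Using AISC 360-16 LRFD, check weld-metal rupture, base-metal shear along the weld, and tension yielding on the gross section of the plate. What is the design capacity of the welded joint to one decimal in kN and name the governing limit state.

Weld metal: throat = 0.707×8 = 5.656 mm, L = 122 mm. φR_n = 0.75 × 0.6 × 480 × 5.656 × 122 = 149.0 kN.
Base metal shear (6 mm plate): yield φR_n = 1.0×0.6×250×6×122 = 109.8 kN; rupture φR_n = 0.75×0.6×400×6×122 = 131.8 kN; take 109.8 kN (yield).
Tension yield (gross): A_g = 107×6 = 642 mm². φR_n = 0.90 × 250 × 642 = 144.5 kN.
Governing: min(149.0, 109.8, 144.5) = 109.8 kN → base-metal shear.

109.8 kN (base-metal shear governs)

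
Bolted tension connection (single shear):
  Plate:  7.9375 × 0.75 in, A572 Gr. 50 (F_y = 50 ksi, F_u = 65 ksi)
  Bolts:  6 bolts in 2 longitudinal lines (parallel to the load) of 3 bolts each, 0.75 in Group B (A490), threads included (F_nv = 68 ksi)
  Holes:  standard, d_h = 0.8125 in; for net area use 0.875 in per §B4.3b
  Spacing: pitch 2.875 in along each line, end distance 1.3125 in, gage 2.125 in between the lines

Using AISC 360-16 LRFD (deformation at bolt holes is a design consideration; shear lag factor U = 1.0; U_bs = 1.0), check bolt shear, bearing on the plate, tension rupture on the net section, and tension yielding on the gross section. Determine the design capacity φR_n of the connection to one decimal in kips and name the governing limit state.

Bolt shear: A_b = π(0.75)²/4 = 0.44179 in². φR_n = 0.75 × 68 × 0.44179 × 6 × 1 = 135.2 kips.
Bearing (0.75 in plate, F_u = 65 ksi): end bolts L_c = 1.3125 − 0.8125/2 = 0.90625, R_n = min(1.2×0.90625×0.75×65, 2.4×0.75×0.75×65) = 53.016 kips/bolt; interior L_c = 2.875 − 0.8125 = 2.0625, R_n = 87.75 kips/bolt. φR_n = 0.75 × (2×53.016 + 4×87.75) = 342.8 kips.
Tension rupture (net): A_n = (7.9375 − 2×0.875)×0.75 = 4.6406 in² (U = 1.0, A_e = A_n). φR_n = 0.75 × 65 × 4.6406 = 226.2 kips.
Tension yield (gross): A_g = 7.9375×0.75 = 5.9531 in². φR_n = 0.90 × 50 × 5.9531 = 267.9 kips.
Governing: min(135.2, 342.8, 226.2, 267.9) = 135.2 kips → bolt shear.

135.2 kips (bolt shear governs)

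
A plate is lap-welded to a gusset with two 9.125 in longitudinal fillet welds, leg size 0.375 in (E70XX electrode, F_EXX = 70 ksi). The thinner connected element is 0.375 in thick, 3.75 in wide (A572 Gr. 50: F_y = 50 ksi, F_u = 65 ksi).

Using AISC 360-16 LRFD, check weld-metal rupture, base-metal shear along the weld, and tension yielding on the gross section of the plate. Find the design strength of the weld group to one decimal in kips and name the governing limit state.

63.3 kips (gross-section yield governs)

Weld metal: throat = 0.707×0.375 = 0.26513 in, L = 2×9.125 = 18.25 in. φR_n = 0.75 × 0.6 × 70 × 0.26513 × 18.25 = 152.4 kips.
Base metal shear (0.375 in plate): yield φR_n = 1.0×0.6×50×0.375×18.25 = 205.3 kips; rupture φR_n = 0.75×0.6×65×0.375×18.25 = 200.2 kips; take 200.2 kips (rupture).
Tension yield (gross): A_g = 3.75×0.375 = 1.4063 in². φR_n = 0.90 × 50 × 1.4063 = 63.3 kips.
Governing: min(152.4, 200.2, 63.3) = 63.3 kips → gross-section yield.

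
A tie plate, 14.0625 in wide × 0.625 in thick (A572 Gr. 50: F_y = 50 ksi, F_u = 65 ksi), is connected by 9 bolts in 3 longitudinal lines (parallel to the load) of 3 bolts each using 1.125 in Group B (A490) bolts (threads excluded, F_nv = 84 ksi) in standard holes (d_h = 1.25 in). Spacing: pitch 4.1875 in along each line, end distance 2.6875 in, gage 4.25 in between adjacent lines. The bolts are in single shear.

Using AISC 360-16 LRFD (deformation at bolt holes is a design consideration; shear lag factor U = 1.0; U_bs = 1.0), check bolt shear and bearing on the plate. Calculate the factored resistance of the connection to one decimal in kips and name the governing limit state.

563.6 kips (bolt shear governs)

Bolt shear: A_b = π(1.125)²/4 = 0.99402 in². φR_n = 0.75 × 84 × 0.99402 × 9 × 1 = 563.6 kips.
Bearing (0.625 in plate, F_u = 65 ksi): end bolts L_c = 2.6875 − 1.25/2 = 2.0625, R_n = min(1.2×2.0625×0.625×65, 2.4×1.125×0.625×65) = 100.55 kips/bolt; interior L_c = 4.1875 − 1.25 = 2.9375, R_n = 109.69 kips/bolt. φR_n = 0.75 × (3×100.55 + 6×109.69) = 719.8 kips.
Governing: min(563.6, 719.8) = 563.6 kips → bolt shear.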